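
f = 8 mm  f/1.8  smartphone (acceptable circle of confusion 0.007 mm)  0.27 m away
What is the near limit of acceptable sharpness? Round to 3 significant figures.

Hyperfocal distance H = f²/(N·c) + f = 8²/(1.8 × 0.007) + 8 = 64/0.0126 + 8 ≈ 5087.4 mm ≈ 5.087 m.
Near limit Dn = s·(H − f)/(H + s − 2f) = 270 × (5087.4 − 8) / (5087.4 + 270 − 2 × 8) = 270 × 5079.4 / 5341.4 ≈ 256.76 mm.

257 mm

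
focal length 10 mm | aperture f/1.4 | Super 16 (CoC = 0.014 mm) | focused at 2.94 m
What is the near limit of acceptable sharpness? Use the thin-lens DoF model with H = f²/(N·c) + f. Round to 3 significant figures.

Hyperfocal distance H = f²/(N·c) + f = 10²/(1.4 × 0.014) + 10 = 100/0.0196 + 10 ≈ 5112.0 mm ≈ 5.112 m.
Near limit Dn = s·(H − f)/(H + s − 2f) = 2940 × (5112.0 − 10) / (5112.0 + 2940 − 2 × 10) = 2940 × 5102.0 / 8032.0 ≈ 1867.5 mm ≈ 1.87 m.

1.87 m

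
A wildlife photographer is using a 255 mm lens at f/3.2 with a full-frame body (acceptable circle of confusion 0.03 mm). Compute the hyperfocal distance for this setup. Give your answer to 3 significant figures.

678 m

Hyperfocal distance H = f²/(N·c) + f = 255²/(3.2 × 0.03) + 255 = 65025/0.096 + 255 ≈ 677598.8 mm ≈ 678 m.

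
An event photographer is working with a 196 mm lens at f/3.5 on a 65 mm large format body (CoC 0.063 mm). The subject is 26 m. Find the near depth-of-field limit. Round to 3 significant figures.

22.6 m

Hyperfocal distance H = f²/(N·c) + f = 196²/(3.5 × 0.063) + 196 = 38416/0.2205 + 196 ≈ 174418.2 mm ≈ 174.4 m.
Near limit Dn = s·(H − f)/(H + s − 2f) = 26000 × (174418.2 − 196) / (174418.2 + 26000 − 2 × 196) = 26000 × 174222.2 / 200026.2 ≈ 22646 mm ≈ 22.6 m.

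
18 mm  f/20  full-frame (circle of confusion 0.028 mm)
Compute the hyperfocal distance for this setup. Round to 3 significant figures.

0.597 m

Hyperfocal distance H = f²/(N·c) + f = 18²/(20 × 0.028) + 18 = 324/0.56 + 18 ≈ 596.6 mm ≈ 0.597 m.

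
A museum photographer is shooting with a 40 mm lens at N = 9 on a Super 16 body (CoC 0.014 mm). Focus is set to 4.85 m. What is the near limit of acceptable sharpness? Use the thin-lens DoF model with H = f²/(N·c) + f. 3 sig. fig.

3.52 m

Hyperfocal distance H = f²/(N·c) + f = 40²/(9 × 0.014) + 40 = 1600/0.126 + 40 ≈ 12738.4 mm ≈ 12.74 m.
Near limit Dn = s·(H − f)/(H + s − 2f) = 4850 × (12738.4 − 40) / (12738.4 + 4850 − 2 × 40) = 4850 × 12698.4 / 17508.4 ≈ 3517.6 mm ≈ 3.52 m.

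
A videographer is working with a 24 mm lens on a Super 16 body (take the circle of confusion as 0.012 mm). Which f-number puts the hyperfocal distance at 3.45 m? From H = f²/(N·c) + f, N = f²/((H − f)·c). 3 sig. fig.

Rearrange H = f²/(N·c) + f for N: N = f² / ((H − f)·c).
N = 24² / ((3450 − 24) × 0.012) = 576 / 41.11 ≈ 14.

f/14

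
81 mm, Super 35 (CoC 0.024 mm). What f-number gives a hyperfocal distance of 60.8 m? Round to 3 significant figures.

Rearrange H = f²/(N·c) + f for N: N = f² / ((H − f)·c).
N = 81² / ((60800 − 81) × 0.024) = 6561 / 1457 ≈ 4.50.

f/4.50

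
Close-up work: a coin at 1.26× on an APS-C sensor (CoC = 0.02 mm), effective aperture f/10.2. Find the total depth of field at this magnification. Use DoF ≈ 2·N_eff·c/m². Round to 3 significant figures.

0.257 mm

At magnification m, DoF ≈ 2·N_eff·c/m² = 2 × 10.2 × 0.02 / 1.26² = 0.408 / 1.588 ≈ 0.257 mm.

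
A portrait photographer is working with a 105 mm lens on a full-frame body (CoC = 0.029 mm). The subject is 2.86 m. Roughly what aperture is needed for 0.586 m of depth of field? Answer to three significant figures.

f/14

Write h = H − f = f²/(N·c). The thin-lens limits are Dn = s·h/(h + (s−f)) and Df = s·h/(h − (s−f)), so DoF = Df − Dn = 2·s·(s−f)·h / (h² − (s−f)²).
That is a quadratic in h: DoF·h² − 2·s·(s−f)·h − DoF·(s−f)² = 0 ⇒ h = (s−f)·(s + √(s² + DoF²)) / DoF = 2755 × (2860 + √(2860² + 586²)) / 586 = 2755 × (2860 + 2919.42) / 586 ≈ 27171 mm.
Then N = f²/(c·h) = 105² / (0.029 × 27171) = 11025 / 787.96 ≈ 14.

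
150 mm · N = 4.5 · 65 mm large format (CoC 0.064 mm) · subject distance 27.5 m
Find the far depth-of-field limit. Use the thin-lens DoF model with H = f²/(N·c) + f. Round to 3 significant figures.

Hyperfocal distance H = f²/(N·c) + f = 150²/(4.5 × 0.064) + 150 = 22500/0.288 + 150 ≈ 78275.0 mm ≈ 78.27 m.
Far limit Df = s·(H − f)/(H − s) = 27500 × (78275.0 − 150) / (78275.0 − 27500) = 27500 × 78125.0 / 50775.0 ≈ 42313 mm ≈ 42.3 m.

42.3 m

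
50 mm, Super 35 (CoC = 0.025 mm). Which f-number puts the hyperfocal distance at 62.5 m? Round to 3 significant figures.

f/1.60

Rearrange H = f²/(N·c) + f for N: N = f² / ((H − f)·c).
N = 50² / ((62500 − 50) × 0.025) = 2500 / 1561 ≈ 1.60.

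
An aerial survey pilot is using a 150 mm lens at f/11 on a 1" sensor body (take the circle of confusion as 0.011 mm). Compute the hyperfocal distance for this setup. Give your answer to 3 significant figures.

Hyperfocal distance H = f²/(N·c) + f = 150²/(11 × 0.011) + 150 = 22500/0.121 + 150 ≈ 186100.4 mm ≈ 186 m.

186 m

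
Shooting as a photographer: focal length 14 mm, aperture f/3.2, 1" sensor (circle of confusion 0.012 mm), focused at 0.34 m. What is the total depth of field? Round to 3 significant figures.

Hyperfocal distance H = f²/(N·c) + f = 14²/(3.2 × 0.012) + 14 = 196/0.0384 + 14 ≈ 5118.2 mm ≈ 5.118 m.
Near limit Dn = s·(H − f)/(H + s − 2f) = 340 × (5118.2 − 14) / (5118.2 + 340 − 2 × 14) = 340 × 5104.2 / 5430.2 ≈ 319.588 mm.
Far limit Df = s·(H − f)/(H − s) = 340 × (5118.2 − 14) / (5118.2 − 340) = 340 × 5104.2 / 4778.2 ≈ 363.197 mm.
Depth of field = Df − Dn = 363.197 − 319.588 ≈ 43.609 mm.

43.6 mm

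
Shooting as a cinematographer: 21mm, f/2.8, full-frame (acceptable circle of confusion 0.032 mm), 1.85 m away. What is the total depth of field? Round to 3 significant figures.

1.60 m

Hyperfocal distance H = f²/(N·c) + f = 21²/(2.8 × 0.032) + 21 = 441/0.0896 + 21 ≈ 4942.9 mm ≈ 4.943 m.
Near limit Dn = s·(H − f)/(H + s − 2f) = 1850 × (4942.9 − 21) / (4942.9 + 1850 − 2 × 21) = 1850 × 4921.9 / 6750.9 ≈ 1348.8 mm.
Far limit Df = s·(H − f)/(H − s) = 1850 × (4942.9 − 21) / (4942.9 − 1850) = 1850 × 4921.9 / 3092.9 ≈ 2944.0 mm.
Depth of field = Df − Dn = 2944.0 − 1348.8 ≈ 1595.2 mm ≈ 1.60 m.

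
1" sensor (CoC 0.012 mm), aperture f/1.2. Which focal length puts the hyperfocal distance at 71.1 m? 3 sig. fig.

32.0 mm

From H = f²/(N·c) + f, with f ≪ H: f ≈ √(H·N·c) = √(71100 × 1.2 × 0.012) = √1023.8 ≈ 32.00 mm.
The +f correction barely moves this — solving exactly, f² + N·c·f − N·c·H = 0 ⇒ f = (−N·c + √((N·c)² + 4·N·c·H))/2 = (−0.0144 + √4095.4)/2 ≈ 31.990 mm, so f ≈ 32.0 mm.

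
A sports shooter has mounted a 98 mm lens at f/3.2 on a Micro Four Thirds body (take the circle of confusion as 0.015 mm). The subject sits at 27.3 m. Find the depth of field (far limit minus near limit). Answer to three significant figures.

Hyperfocal distance H = f²/(N·c) + f = 98²/(3.2 × 0.015) + 98 = 9604/0.048 + 98 ≈ 200181.3 mm ≈ 200.2 m.
Near limit Dn = s·(H − f)/(H + s − 2f) = 27300 × (200181.3 − 98) / (200181.3 + 27300 − 2 × 98) = 27300 × 200083.3 / 227285.3 ≈ 24032.7 mm.
Far limit Df = s·(H − f)/(H − s) = 27300 × (200181.3 − 98) / (200181.3 − 27300) = 27300 × 200083.3 / 172881.3 ≈ 31595.5 mm.
Depth of field = Df − Dn = 31595.5 − 24032.7 ≈ 7562.8 mm ≈ 7.56 m.

7.56 m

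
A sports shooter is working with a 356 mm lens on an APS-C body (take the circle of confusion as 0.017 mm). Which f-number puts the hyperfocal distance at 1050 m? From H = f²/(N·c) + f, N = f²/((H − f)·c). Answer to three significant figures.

f/7.10

Rearrange H = f²/(N·c) + f for N: N = f² / ((H − f)·c).
N = 356² / ((1050000 − 356) × 0.017) = 126736 / 17844 ≈ 7.10.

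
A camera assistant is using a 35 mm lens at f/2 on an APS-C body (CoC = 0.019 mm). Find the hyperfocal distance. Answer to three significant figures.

Hyperfocal distance H = f²/(N·c) + f = 35²/(2 × 0.019) + 35 = 1225/0.038 + 35 ≈ 32271.8 mm ≈ 32.3 m.

32.3 m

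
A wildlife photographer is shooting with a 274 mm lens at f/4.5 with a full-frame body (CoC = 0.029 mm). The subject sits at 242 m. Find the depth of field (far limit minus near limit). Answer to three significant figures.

247 m

Hyperfocal distance H = f²/(N·c) + f = 274²/(4.5 × 0.029) + 274 = 75076/0.1305 + 274 ≈ 575569.0 mm ≈ 575.6 m.
Near limit Dn = s·(H − f)/(H + s − 2f) = 242000 × (575569.0 − 274) / (575569.0 + 242000 − 2 × 274) = 242000 × 575295.0 / 817021.0 ≈ 170401 mm.
Far limit Df = s·(H − f)/(H − s) = 242000 × (575569.0 − 274) / (575569.0 − 242000) = 242000 × 575295.0 / 333569.0 ≈ 417369 mm.
Depth of field = Df − Dn = 417369 − 170401 ≈ 246968 mm ≈ 247 m.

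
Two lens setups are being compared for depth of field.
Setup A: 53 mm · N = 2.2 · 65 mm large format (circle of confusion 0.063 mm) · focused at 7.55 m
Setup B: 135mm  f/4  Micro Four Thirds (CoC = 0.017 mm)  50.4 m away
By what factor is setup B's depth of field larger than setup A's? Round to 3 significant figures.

3.03

Setup A: H = 53²/(2.2×0.063) + 53 ≈ 20320.0 mm; DoF = Df − Dn = 11982.5 − 5511.3 ≈ 6471.2 mm.
Setup B: H = 135²/(4×0.017) + 135 ≈ 268149.7 mm; DoF = Df − Dn = 62034 − 42440 ≈ 19594 mm.
Ratio = 19594 / 6471.2 ≈ 3.03.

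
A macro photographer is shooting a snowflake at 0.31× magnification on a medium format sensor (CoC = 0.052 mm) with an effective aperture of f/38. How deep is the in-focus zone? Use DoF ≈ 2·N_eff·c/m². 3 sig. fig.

41.1 mm

At magnification m, DoF ≈ 2·N_eff·c/m² = 2 × 38 × 0.052 / 0.31² = 3.952 / 0.0961 ≈ 41.1 mm.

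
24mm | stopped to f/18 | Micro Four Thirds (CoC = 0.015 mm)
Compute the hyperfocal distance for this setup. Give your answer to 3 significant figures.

2.16 m

Hyperfocal distance H = f²/(N·c) + f = 24²/(18 × 0.015) + 24 = 576/0.27 + 24 ≈ 2157.3 mm ≈ 2.16 m.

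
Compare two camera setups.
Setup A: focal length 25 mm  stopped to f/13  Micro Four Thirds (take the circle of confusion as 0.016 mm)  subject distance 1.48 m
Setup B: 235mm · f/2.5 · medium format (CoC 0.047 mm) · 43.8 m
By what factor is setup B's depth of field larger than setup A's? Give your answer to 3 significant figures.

4.37

Setup A: H = 25²/(13×0.016) + 25 ≈ 3029.8 mm; DoF = Df − Dn = 2869.5 − 997.2 ≈ 1872.3 mm.
Setup B: H = 235²/(2.5×0.047) + 235 ≈ 470235.0 mm; DoF = Df − Dn = 48274.6 − 40084.5 ≈ 8190.1 mm.
Ratio = 8190.1 / 1872.3 ≈ 4.37.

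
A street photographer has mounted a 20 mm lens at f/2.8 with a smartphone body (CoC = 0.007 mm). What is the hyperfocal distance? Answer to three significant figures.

Hyperfocal distance H = f²/(N·c) + f = 20²/(2.8 × 0.007) + 20 = 400/0.0196 + 20 ≈ 20428.2 mm ≈ 20.4 m.

20.4 m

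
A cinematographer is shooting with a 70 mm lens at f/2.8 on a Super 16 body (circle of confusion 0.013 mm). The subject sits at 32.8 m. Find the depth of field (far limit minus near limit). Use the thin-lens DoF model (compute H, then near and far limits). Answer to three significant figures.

Hyperfocal distance H = f²/(N·c) + f = 70²/(2.8 × 0.013) + 70 = 4900/0.0364 + 70 ≈ 134685.4 mm ≈ 134.7 m.
Near limit Dn = s·(H − f)/(H + s − 2f) = 32800 × (134685.4 − 70) / (134685.4 + 32800 − 2 × 70) = 32800 × 134615.4 / 167345.4 ≈ 26385 mm.
Far limit Df = s·(H − f)/(H − s) = 32800 × (134685.4 − 70) / (134685.4 − 32800) = 32800 × 134615.4 / 101885.4 ≈ 43337 mm.
Depth of field = Df − Dn = 43337 − 26385 ≈ 16952 mm ≈ 17.0 m.

17.0 m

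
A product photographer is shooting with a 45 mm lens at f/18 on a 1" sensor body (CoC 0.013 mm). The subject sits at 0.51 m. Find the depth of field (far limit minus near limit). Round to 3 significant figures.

55.0 mm

Hyperfocal distance H = f²/(N·c) + f = 45²/(18 × 0.013) + 45 = 2025/0.234 + 45 ≈ 8698.8 mm ≈ 8.699 m.
Near limit Dn = s·(H − f)/(H + s − 2f) = 510 × (8698.8 − 45) / (8698.8 + 510 − 2 × 45) = 510 × 8653.8 / 9118.8 ≈ 483.993 mm.
Far limit Df = s·(H − f)/(H − s) = 510 × (8698.8 − 45) / (8698.8 − 510) = 510 × 8653.8 / 8188.8 ≈ 538.960 mm.
Depth of field = Df − Dn = 538.960 − 483.993 ≈ 54.967 mm.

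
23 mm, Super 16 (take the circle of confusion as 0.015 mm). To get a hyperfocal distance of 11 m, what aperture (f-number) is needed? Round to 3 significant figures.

f/3.21

Rearrange H = f²/(N·c) + f for N: N = f² / ((H − f)·c).
N = 23² / ((11000 − 23) × 0.015) = 529 / 164.7 ≈ 3.21.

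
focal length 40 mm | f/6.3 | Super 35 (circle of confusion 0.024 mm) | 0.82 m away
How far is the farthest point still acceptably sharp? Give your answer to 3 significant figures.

0.885 m

Hyperfocal distance H = f²/(N·c) + f = 40²/(6.3 × 0.024) + 40 = 1600/0.1512 + 40 ≈ 10622.0 mm ≈ 10.62 m.
Far limit Df = s·(H − f)/(H − s) = 820 × (10622.0 − 40) / (10622.0 − 820) = 820 × 10582.0 / 9802.0 ≈ 885.25 mm ≈ 0.885 m.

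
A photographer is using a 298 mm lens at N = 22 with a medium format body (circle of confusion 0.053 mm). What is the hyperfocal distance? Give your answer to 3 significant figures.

Hyperfocal distance H = f²/(N·c) + f = 298²/(22 × 0.053) + 298 = 88804/1.166 + 298 ≈ 76459.2 mm ≈ 76.5 m.

76.5 m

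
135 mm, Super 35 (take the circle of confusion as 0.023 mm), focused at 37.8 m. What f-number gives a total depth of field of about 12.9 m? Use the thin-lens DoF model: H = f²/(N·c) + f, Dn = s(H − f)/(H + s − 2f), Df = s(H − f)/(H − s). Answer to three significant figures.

f/3.49

Write h = H − f = f²/(N·c). The thin-lens limits are Dn = s·h/(h + (s−f)) and Df = s·h/(h − (s−f)), so DoF = Df − Dn = 2·s·(s−f)·h / (h² − (s−f)²).
That is a quadratic in h: DoF·h² − 2·s·(s−f)·h − DoF·(s−f)² = 0 ⇒ h = (s−f)·(s + √(s² + DoF²)) / DoF = 37665 × (37800 + √(37800² + 12900²)) / 12900 = 37665 × (37800 + 39940.6) / 12900 ≈ 226984 mm.
Then N = f²/(c·h) = 135² / (0.023 × 226984) = 18225 / 5220.6 ≈ 3.49.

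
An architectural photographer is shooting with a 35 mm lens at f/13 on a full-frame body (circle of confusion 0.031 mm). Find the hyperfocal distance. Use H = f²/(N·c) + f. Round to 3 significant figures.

Hyperfocal distance H = f²/(N·c) + f = 35²/(13 × 0.031) + 35 = 1225/0.403 + 35 ≈ 3074.7 mm ≈ 3.07 m.

3.07 m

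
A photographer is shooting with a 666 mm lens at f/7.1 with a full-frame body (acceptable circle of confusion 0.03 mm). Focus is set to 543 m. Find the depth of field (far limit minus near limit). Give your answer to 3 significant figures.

303 m

Hyperfocal distance H = f²/(N·c) + f = 666²/(7.1 × 0.03) + 666 = 443556/0.213 + 666 ≈ 2083088.5 mm ≈ 2083 m.
Near limit Dn = s·(H − f)/(H + s − 2f) = 543000 × (2083088.5 − 666) / (2083088.5 + 543000 − 2 × 666) = 543000 × 2082422.5 / 2624756.5 ≈ 430804 mm.
Far limit Df = s·(H − f)/(H − s) = 543000 × (2083088.5 − 666) / (2083088.5 − 543000) = 543000 × 2082422.5 / 1540088.5 ≈ 734215 mm.
Depth of field = Df − Dn = 734215 − 430804 ≈ 303411 mm ≈ 303 m.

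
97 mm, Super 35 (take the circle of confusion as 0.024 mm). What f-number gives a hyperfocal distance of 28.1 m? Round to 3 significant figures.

f/14

Rearrange H = f²/(N·c) + f for N: N = f² / ((H − f)·c).
N = 97² / ((28100 − 97) × 0.024) = 9409 / 672.1 ≈ 14.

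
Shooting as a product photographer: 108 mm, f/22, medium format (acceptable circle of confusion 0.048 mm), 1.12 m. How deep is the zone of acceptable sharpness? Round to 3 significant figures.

Hyperfocal distance H = f²/(N·c) + f = 108²/(22 × 0.048) + 108 = 11664/1.056 + 108 ≈ 11153.5 mm ≈ 11.15 m.
Near limit Dn = s·(H − f)/(H + s − 2f) = 1120 × (11153.5 − 108) / (11153.5 + 1120 − 2 × 108) = 1120 × 11045.5 / 12057.5 ≈ 1026.00 mm.
Far limit Df = s·(H − f)/(H − s) = 1120 × (11153.5 − 108) / (11153.5 − 1120) = 1120 × 11045.5 / 10033.5 ≈ 1232.97 mm.
Depth of field = Df − Dn = 1232.97 − 1026.00 ≈ 206.97 mm.

207 mm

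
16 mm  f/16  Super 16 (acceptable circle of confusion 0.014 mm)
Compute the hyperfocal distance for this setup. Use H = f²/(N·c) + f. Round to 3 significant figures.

1.16 m

Hyperfocal distance H = f²/(N·c) + f = 16²/(16 × 0.014) + 16 = 256/0.224 + 16 ≈ 1158.9 mm ≈ 1.16 m.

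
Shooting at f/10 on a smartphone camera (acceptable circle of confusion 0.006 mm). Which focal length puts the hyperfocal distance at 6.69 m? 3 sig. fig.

From H = f²/(N·c) + f, with f ≪ H: f ≈ √(H·N·c) = √(6690 × 10 × 0.006) = √401.40 ≈ 20.03 mm.
The +f correction barely moves this — solving exactly, f² + N·c·f − N·c·H = 0 ⇒ f = (−N·c + √((N·c)² + 4·N·c·H))/2 = (−0.06 + √1605.6)/2 ≈ 20.005 mm, so f ≈ 20.0 mm.

20.0 mm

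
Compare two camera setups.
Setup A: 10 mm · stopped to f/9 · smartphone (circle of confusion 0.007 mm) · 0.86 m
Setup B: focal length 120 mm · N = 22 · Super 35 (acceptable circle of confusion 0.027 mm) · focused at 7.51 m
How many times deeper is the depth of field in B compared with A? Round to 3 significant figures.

Setup A: H = 10²/(9×0.007) + 10 ≈ 1597.3 mm; DoF = Df − Dn = 1851.5 − 560.1 ≈ 1291.4 mm.
Setup B: H = 120²/(22×0.027) + 120 ≈ 24362.4 mm; DoF = Df − Dn = 10803.2 − 5755.5 ≈ 5047.7 mm.
Ratio = 5047.7 / 1291.4 ≈ 3.91.

3.91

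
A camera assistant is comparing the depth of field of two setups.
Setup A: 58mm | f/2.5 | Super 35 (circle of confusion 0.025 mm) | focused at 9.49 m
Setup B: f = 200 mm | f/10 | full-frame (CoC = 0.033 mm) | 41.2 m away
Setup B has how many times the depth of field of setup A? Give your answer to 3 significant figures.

Setup A: H = 58²/(2.5×0.025) + 58 ≈ 53882.0 mm; DoF = Df − Dn = 11506.3 − 8075.0 ≈ 3431.3 mm.
Setup B: H = 200²/(10×0.033) + 200 ≈ 121412.1 mm; DoF = Df − Dn = 62259 − 30786 ≈ 31473 mm.
Ratio = 31473 / 3431.3 ≈ 9.17.

9.17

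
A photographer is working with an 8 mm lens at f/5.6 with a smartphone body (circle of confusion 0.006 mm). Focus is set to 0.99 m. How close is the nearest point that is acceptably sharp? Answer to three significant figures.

0.653 m

Hyperfocal distance H = f²/(N·c) + f = 8²/(5.6 × 0.006) + 8 = 64/0.0336 + 8 ≈ 1912.8 mm ≈ 1.913 m.
Near limit Dn = s·(H − f)/(H + s − 2f) = 990 × (1912.8 − 8) / (1912.8 + 990 − 2 × 8) = 990 × 1904.8 / 2886.8 ≈ 653.23 mm ≈ 0.653 m.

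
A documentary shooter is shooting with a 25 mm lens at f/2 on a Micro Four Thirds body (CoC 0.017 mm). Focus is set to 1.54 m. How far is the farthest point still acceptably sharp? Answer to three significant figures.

Hyperfocal distance H = f²/(N·c) + f = 25²/(2 × 0.017) + 25 = 625/0.034 + 25 ≈ 18407.4 mm ≈ 18.41 m.
Far limit Df = s·(H − f)/(H − s) = 1540 × (18407.4 − 25) / (18407.4 − 1540) = 1540 × 18382.4 / 16867.4 ≈ 1678.3 mm ≈ 1.68 m.

1.68 m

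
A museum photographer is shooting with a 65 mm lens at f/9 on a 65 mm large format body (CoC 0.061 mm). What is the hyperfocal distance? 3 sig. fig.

7.76 m

Hyperfocal distance H = f²/(N·c) + f = 65²/(9 × 0.061) + 65 = 4225/0.549 + 65 ≈ 7760.8 mm ≈ 7.76 m.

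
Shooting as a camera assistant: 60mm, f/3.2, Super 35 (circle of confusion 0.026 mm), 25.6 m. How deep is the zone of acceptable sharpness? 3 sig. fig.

Hyperfocal distance H = f²/(N·c) + f = 60²/(3.2 × 0.026) + 60 = 3600/0.0832 + 60 ≈ 43329.2 mm ≈ 43.33 m.
Near limit Dn = s·(H − f)/(H + s − 2f) = 25600 × (43329.2 − 60) / (43329.2 + 25600 − 2 × 60) = 25600 × 43269.2 / 68809.2 ≈ 16098 mm.
Far limit Df = s·(H − f)/(H − s) = 25600 × (43329.2 − 60) / (43329.2 − 25600) = 25600 × 43269.2 / 17729.2 ≈ 62478 mm.
Depth of field = Df − Dn = 62478 − 16098 ≈ 46380 mm ≈ 46.4 m.

46.4 m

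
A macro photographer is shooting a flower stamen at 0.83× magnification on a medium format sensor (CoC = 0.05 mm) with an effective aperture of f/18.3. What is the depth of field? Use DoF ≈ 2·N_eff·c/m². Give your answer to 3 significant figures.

At magnification m, DoF ≈ 2·N_eff·c/m² = 2 × 18.3 × 0.05 / 0.83² = 1.83 / 0.6889 ≈ 2.66 mm.

2.66 mm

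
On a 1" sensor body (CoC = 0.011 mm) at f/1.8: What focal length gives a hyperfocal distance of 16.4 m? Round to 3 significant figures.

18.0 mm

From H = f²/(N·c) + f, with f ≪ H: f ≈ √(H·N·c) = √(16400 × 1.8 × 0.011) = √324.72 ≈ 18.02 mm.
The +f correction barely moves this — solving exactly, f² + N·c·f − N·c·H = 0 ⇒ f = (−N·c + √((N·c)² + 4·N·c·H))/2 = (−0.0198 + √1298.9)/2 ≈ 18.010 mm, so f ≈ 18.0 mm.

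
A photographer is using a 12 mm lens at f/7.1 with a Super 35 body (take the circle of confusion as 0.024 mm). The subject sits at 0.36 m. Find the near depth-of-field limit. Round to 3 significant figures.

Hyperfocal distance H = f²/(N·c) + f = 12²/(7.1 × 0.024) + 12 = 144/0.1704 + 12 ≈ 857.1 mm ≈ 0.857 m.
Near limit Dn = s·(H − f)/(H + s − 2f) = 360 × (857.1 − 12) / (857.1 + 360 − 2 × 12) = 360 × 845.1 / 1193.1 ≈ 254.99 mm.

255 mm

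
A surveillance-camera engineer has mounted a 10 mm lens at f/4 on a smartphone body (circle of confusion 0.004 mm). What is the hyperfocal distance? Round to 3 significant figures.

6.26 m

Hyperfocal distance H = f²/(N·c) + f = 10²/(4 × 0.004) + 10 = 100/0.016 + 10 ≈ 6260.0 mm ≈ 6.26 m.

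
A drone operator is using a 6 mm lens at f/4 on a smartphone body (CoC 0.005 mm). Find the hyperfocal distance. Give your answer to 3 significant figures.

1.81 m

Hyperfocal distance H = f²/(N·c) + f = 6²/(4 × 0.005) + 6 = 36/0.02 + 6 ≈ 1806.0 mm ≈ 1.81 m.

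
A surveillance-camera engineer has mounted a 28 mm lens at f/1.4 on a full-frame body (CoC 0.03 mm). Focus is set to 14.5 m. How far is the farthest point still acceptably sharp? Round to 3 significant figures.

Hyperfocal distance H = f²/(N·c) + f = 28²/(1.4 × 0.03) + 28 = 784/0.042 + 28 ≈ 18694.7 mm ≈ 18.69 m.
Far limit Df = s·(H − f)/(H − s) = 14500 × (18694.7 − 28) / (18694.7 − 14500) = 14500 × 18666.7 / 4194.7 ≈ 64526 mm ≈ 64.5 m.

64.5 m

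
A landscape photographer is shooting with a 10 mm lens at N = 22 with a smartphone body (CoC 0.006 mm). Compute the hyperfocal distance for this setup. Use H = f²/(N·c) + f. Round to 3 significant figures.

0.768 m

Hyperfocal distance H = f²/(N·c) + f = 10²/(22 × 0.006) + 10 = 100/0.132 + 10 ≈ 767.6 mm ≈ 0.768 m.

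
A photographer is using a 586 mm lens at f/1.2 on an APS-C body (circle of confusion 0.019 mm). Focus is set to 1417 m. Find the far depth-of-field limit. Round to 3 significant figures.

Hyperfocal distance H = f²/(N·c) + f = 586²/(1.2 × 0.019) + 586 = 343396/0.0228 + 586 ≈ 15061814.1 mm ≈ 15062 m.
Far limit Df = s·(H − f)/(H − s) = 1417000 × (15061814.1 − 586) / (15061814.1 − 1417000) = 1417000 × 15061228.1 / 13644814.1 ≈ 1564093 mm ≈ 1560 m.

1560 m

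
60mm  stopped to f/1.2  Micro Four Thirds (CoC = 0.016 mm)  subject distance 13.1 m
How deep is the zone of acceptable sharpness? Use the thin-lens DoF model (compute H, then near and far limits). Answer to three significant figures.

1.83 m

Hyperfocal distance H = f²/(N·c) + f = 60²/(1.2 × 0.016) + 60 = 3600/0.0192 + 60 ≈ 187560.0 mm ≈ 187.6 m.
Near limit Dn = s·(H − f)/(H + s − 2f) = 13100 × (187560.0 − 60) / (187560.0 + 13100 − 2 × 60) = 13100 × 187500.0 / 200540.0 ≈ 12248.2 mm.
Far limit Df = s·(H − f)/(H − s) = 13100 × (187560.0 − 60) / (187560.0 − 13100) = 13100 × 187500.0 / 174460.0 ≈ 14079.2 mm.
Depth of field = Df − Dn = 14079.2 − 12248.2 ≈ 1831.0 mm ≈ 1.83 m.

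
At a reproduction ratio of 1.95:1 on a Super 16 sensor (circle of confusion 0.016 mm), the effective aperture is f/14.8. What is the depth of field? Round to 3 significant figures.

0.125 mm

At magnification m, DoF ≈ 2·N_eff·c/m² = 2 × 14.8 × 0.016 / 1.95² = 0.4736 / 3.802 ≈ 0.125 mm.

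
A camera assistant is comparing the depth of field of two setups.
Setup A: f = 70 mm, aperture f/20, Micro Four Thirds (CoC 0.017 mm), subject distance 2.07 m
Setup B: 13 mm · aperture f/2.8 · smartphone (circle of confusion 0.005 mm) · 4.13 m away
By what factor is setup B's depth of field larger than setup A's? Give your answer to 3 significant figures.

Setup A: H = 70²/(20×0.017) + 70 ≈ 14481.8 mm; DoF = Df − Dn = 2403.55 − 1817.74 ≈ 585.81 mm.
Setup B: H = 13²/(2.8×0.005) + 13 ≈ 12084.4 mm; DoF = Df − Dn = 6267.6 − 3079.7 ≈ 3187.9 mm.
Ratio = 3187.9 / 585.81 ≈ 5.44.

5.44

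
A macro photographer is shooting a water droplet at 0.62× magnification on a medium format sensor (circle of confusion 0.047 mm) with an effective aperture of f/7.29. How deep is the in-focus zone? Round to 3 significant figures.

1.78 mm

At magnification m, DoF ≈ 2·N_eff·c/m² = 2 × 7.29 × 0.047 / 0.62² = 0.6853 / 0.3844 ≈ 1.78 mm.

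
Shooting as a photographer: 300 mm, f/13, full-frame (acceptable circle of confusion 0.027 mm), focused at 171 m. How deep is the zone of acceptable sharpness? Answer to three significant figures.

Hyperfocal distance H = f²/(N·c) + f = 300²/(13 × 0.027) + 300 = 90000/0.351 + 300 ≈ 256710.3 mm ≈ 256.7 m.
Near limit Dn = s·(H − f)/(H + s − 2f) = 171000 × (256710.3 − 300) / (256710.3 + 171000 − 2 × 300) = 171000 × 256410.3 / 427110.3 ≈ 102658 mm.
Far limit Df = s·(H − f)/(H − s) = 171000 × (256710.3 − 300) / (256710.3 − 171000) = 171000 × 256410.3 / 85710.3 ≈ 511563 mm.
Depth of field = Df − Dn = 511563 − 102658 ≈ 408905 mm ≈ 409 m.

409 m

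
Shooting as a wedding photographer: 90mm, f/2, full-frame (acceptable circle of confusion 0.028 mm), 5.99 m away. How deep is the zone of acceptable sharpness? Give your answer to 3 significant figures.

Hyperfocal distance H = f²/(N·c) + f = 90²/(2 × 0.028) + 90 = 8100/0.056 + 90 ≈ 144732.9 mm ≈ 144.7 m.
Near limit Dn = s·(H − f)/(H + s − 2f) = 5990 × (144732.9 − 90) / (144732.9 + 5990 − 2 × 90) = 5990 × 144642.9 / 150542.9 ≈ 5755.24 mm.
Far limit Df = s·(H − f)/(H − s) = 5990 × (144732.9 − 90) / (144732.9 − 5990) = 5990 × 144642.9 / 138742.9 ≈ 6244.72 mm.
Depth of field = Df − Dn = 6244.72 − 5755.24 ≈ 489.48 mm.

489 mm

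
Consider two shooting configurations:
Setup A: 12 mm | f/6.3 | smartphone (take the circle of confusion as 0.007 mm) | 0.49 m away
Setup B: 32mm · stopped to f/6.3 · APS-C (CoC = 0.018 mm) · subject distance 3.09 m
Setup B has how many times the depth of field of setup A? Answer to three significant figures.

Setup A: H = 12²/(6.3×0.007) + 12 ≈ 3277.3 mm; DoF = Df − Dn = 574.03 − 427.43 ≈ 146.60 mm.
Setup B: H = 32²/(6.3×0.018) + 32 ≈ 9062.0 mm; DoF = Df − Dn = 4672.3 − 2308.3 ≈ 2364.0 mm.
Ratio = 2364.0 / 146.60 ≈ 16.1.

16.1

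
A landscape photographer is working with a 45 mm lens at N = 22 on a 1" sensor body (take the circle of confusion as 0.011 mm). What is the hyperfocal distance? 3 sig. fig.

8.41 m

Hyperfocal distance H = f²/(N·c) + f = 45²/(22 × 0.011) + 45 = 2025/0.242 + 45 ≈ 8412.8 mm ≈ 8.41 m.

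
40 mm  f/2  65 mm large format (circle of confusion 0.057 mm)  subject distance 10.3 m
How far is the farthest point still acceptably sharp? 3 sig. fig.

Hyperfocal distance H = f²/(N·c) + f = 40²/(2 × 0.057) + 40 = 1600/0.114 + 40 ≈ 14075.1 mm ≈ 14.08 m.
Far limit Df = s·(H − f)/(H − s) = 10300 × (14075.1 − 40) / (14075.1 − 10300) = 10300 × 14035.1 / 3775.1 ≈ 38294 mm ≈ 38.3 m.

38.3 m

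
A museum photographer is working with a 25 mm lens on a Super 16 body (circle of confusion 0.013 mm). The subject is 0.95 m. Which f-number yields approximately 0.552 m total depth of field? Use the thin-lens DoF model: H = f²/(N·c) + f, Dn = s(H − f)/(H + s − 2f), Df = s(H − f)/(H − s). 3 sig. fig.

Write h = H − f = f²/(N·c). The thin-lens limits are Dn = s·h/(h + (s−f)) and Df = s·h/(h − (s−f)), so DoF = Df − Dn = 2·s·(s−f)·h / (h² − (s−f)²).
That is a quadratic in h: DoF·h² − 2·s·(s−f)·h − DoF·(s−f)² = 0 ⇒ h = (s−f)·(s + √(s² + DoF²)) / DoF = 925 × (950 + √(950² + 552²)) / 552 = 925 × (950 + 1098.73) / 552 ≈ 3433.1 mm.
Then N = f²/(c·h) = 25² / (0.013 × 3433.1) = 625 / 44.630 ≈ 14.

f/14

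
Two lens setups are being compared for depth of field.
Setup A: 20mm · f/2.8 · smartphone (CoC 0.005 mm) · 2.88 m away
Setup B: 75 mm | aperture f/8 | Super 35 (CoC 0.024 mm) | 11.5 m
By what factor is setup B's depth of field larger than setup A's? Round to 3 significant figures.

Setup A: H = 20²/(2.8×0.005) + 20 ≈ 28591.4 mm; DoF = Df − Dn = 3200.36 − 2617.94 ≈ 582.42 mm.
Setup B: H = 75²/(8×0.024) + 75 ≈ 29371.9 mm; DoF = Df − Dn = 18852 − 8274 ≈ 10578 mm.
Ratio = 10578 / 582.42 ≈ 18.2.

18.2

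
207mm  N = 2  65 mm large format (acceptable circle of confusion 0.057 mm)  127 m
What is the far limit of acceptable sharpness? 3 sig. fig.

Hyperfocal distance H = f²/(N·c) + f = 207²/(2 × 0.057) + 207 = 42849/0.114 + 207 ≈ 376075.4 mm ≈ 376.1 m.
Far limit Df = s·(H − f)/(H − s) = 127000 × (376075.4 − 207) / (376075.4 − 127000) = 127000 × 375868.4 / 249075.4 ≈ 191650 mm ≈ 192 m.

192 m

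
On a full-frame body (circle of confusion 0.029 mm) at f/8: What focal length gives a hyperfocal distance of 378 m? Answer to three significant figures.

296 mm

From H = f²/(N·c) + f, with f ≪ H: f ≈ √(H·N·c) = √(378000 × 8 × 0.029) = √87696 ≈ 296.1 mm.
The +f correction barely moves this — solving exactly, f² + N·c·f − N·c·H = 0 ⇒ f = (−N·c + √((N·c)² + 4·N·c·H))/2 = (−0.232 + √350784)/2 ≈ 296.02 mm, so f ≈ 296 mm.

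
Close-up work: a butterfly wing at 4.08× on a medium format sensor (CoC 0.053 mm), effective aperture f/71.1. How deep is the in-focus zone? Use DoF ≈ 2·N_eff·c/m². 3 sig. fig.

At magnification m, DoF ≈ 2·N_eff·c/m² = 2 × 71.1 × 0.053 / 4.08² = 7.537 / 16.65 ≈ 0.453 mm.

0.453 mm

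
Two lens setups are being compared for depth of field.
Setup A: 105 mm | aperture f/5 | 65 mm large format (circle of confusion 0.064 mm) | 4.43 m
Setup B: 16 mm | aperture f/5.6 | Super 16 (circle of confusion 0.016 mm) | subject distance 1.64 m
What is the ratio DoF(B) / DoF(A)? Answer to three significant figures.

Setup A: H = 105²/(5×0.064) + 105 ≈ 34558.1 mm; DoF = Df − Dn = 5065.9 − 3935.9 ≈ 1130.0 mm.
Setup B: H = 16²/(5.6×0.016) + 16 ≈ 2873.1 mm; DoF = Df − Dn = 3799.8 − 1045.7 ≈ 2754.1 mm.
Ratio = 2754.1 / 1130.0 ≈ 2.44.

2.44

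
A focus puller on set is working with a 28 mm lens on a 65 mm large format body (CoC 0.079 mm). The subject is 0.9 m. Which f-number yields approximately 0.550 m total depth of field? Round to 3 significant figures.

f/3.20

Write h = H − f = f²/(N·c). The thin-lens limits are Dn = s·h/(h + (s−f)) and Df = s·h/(h − (s−f)), so DoF = Df − Dn = 2·s·(s−f)·h / (h² − (s−f)²).
That is a quadratic in h: DoF·h² − 2·s·(s−f)·h − DoF·(s−f)² = 0 ⇒ h = (s−f)·(s + √(s² + DoF²)) / DoF = 872 × (900 + √(900² + 550²)) / 550 = 872 × (900 + 1054.75) / 550 ≈ 3099.2 mm.
Then N = f²/(c·h) = 28² / (0.079 × 3099.2) = 784 / 244.83 ≈ 3.20.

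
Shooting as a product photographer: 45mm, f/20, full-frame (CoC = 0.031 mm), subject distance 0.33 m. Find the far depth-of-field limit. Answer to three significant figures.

Hyperfocal distance H = f²/(N·c) + f = 45²/(20 × 0.031) + 45 = 2025/0.62 + 45 ≈ 3311.1 mm ≈ 3.311 m.
Far limit Df = s·(H − f)/(H − s) = 330 × (3311.1 − 45) / (3311.1 − 330) = 330 × 3266.1 / 2981.1 ≈ 361.55 mm.

362 mm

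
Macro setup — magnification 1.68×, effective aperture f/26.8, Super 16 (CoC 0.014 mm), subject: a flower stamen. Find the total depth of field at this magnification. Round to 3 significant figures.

0.266 mm

At magnification m, DoF ≈ 2·N_eff·c/m² = 2 × 26.8 × 0.014 / 1.68² = 0.7504 / 2.822 ≈ 0.266 mm.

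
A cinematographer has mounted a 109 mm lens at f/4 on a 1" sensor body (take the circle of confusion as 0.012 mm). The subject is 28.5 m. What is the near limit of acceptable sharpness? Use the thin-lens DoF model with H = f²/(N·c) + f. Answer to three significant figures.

Hyperfocal distance H = f²/(N·c) + f = 109²/(4 × 0.012) + 109 = 11881/0.048 + 109 ≈ 247629.8 mm ≈ 247.6 m.
Near limit Dn = s·(H − f)/(H + s − 2f) = 28500 × (247629.8 − 109) / (247629.8 + 28500 − 2 × 109) = 28500 × 247520.8 / 275911.8 ≈ 25567 mm ≈ 25.6 m.

25.6 m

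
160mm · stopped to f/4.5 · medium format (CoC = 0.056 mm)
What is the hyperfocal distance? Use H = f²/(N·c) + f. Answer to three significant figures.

102 m

Hyperfocal distance H = f²/(N·c) + f = 160²/(4.5 × 0.056) + 160 = 25600/0.252 + 160 ≈ 101747.3 mm ≈ 102 m.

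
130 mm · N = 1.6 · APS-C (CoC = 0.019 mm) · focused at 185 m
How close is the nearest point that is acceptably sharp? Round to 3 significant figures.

Hyperfocal distance H = f²/(N·c) + f = 130²/(1.6 × 0.019) + 130 = 16900/0.0304 + 130 ≈ 556051.1 mm ≈ 556.1 m.
Near limit Dn = s·(H − f)/(H + s − 2f) = 185000 × (556051.1 − 130) / (556051.1 + 185000 − 2 × 130) = 185000 × 555921.1 / 740791.1 ≈ 138832 mm ≈ 139 m.

139 m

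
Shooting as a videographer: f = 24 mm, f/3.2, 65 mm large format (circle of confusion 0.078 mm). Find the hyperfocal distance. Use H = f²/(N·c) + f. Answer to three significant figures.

Hyperfocal distance H = f²/(N·c) + f = 24²/(3.2 × 0.078) + 24 = 576/0.2496 + 24 ≈ 2331.7 mm ≈ 2.33 m.

2.33 m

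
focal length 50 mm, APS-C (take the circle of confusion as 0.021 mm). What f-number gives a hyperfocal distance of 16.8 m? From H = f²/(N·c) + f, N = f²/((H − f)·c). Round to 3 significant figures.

Rearrange H = f²/(N·c) + f for N: N = f² / ((H − f)·c).
N = 50² / ((16800 − 50) × 0.021) = 2500 / 351.8 ≈ 7.11.

f/7.11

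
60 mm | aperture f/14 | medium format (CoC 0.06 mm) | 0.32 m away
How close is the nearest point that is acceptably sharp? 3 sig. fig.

Hyperfocal distance H = f²/(N·c) + f = 60²/(14 × 0.06) + 60 = 3600/0.84 + 60 ≈ 4345.7 mm ≈ 4.346 m.
Near limit Dn = s·(H − f)/(H + s − 2f) = 320 × (4345.7 − 60) / (4345.7 + 320 − 2 × 60) = 320 × 4285.7 / 4545.7 ≈ 301.70 mm.

302 mm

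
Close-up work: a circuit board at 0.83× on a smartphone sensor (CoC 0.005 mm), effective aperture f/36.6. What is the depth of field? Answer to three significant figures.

At magnification m, DoF ≈ 2·N_eff·c/m² = 2 × 36.6 × 0.005 / 0.83² = 0.366 / 0.6889 ≈ 0.531 mm.

0.531 mm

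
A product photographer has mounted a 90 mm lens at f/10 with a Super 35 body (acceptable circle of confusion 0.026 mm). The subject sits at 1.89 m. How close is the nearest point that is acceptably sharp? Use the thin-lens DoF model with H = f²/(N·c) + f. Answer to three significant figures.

Hyperfocal distance H = f²/(N·c) + f = 90²/(10 × 0.026) + 90 = 8100/0.26 + 90 ≈ 31243.8 mm ≈ 31.24 m.
Near limit Dn = s·(H − f)/(H + s − 2f) = 1890 × (31243.8 − 90) / (31243.8 + 1890 − 2 × 90) = 1890 × 31153.8 / 32953.8 ≈ 1786.8 mm ≈ 1.79 m.

1.79 m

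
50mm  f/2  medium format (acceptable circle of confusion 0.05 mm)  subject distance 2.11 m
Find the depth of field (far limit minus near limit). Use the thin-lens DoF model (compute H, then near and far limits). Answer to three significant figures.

350 mm

Hyperfocal distance H = f²/(N·c) + f = 50²/(2 × 0.05) + 50 = 2500/0.1 + 50 ≈ 25050.0 mm ≈ 25.05 m.
Near limit Dn = s·(H − f)/(H + s − 2f) = 2110 × (25050.0 − 50) / (25050.0 + 2110 − 2 × 50) = 2110 × 25000.0 / 27060.0 ≈ 1949.37 mm.
Far limit Df = s·(H − f)/(H − s) = 2110 × (25050.0 − 50) / (25050.0 − 2110) = 2110 × 25000.0 / 22940.0 ≈ 2299.48 mm.
Depth of field = Df − Dn = 2299.48 − 1949.37 ≈ 350.11 mm.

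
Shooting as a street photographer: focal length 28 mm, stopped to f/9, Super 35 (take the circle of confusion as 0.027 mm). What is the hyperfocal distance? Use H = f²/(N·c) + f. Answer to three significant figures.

3.25 m

Hyperfocal distance H = f²/(N·c) + f = 28²/(9 × 0.027) + 28 = 784/0.243 + 28 ≈ 3254.3 mm ≈ 3.25 m.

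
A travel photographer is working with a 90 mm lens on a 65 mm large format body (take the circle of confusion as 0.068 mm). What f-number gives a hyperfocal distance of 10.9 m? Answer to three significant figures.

f/11

Rearrange H = f²/(N·c) + f for N: N = f² / ((H − f)·c).
N = 90² / ((10900 − 90) × 0.068) = 8100 / 735.1 ≈ 11.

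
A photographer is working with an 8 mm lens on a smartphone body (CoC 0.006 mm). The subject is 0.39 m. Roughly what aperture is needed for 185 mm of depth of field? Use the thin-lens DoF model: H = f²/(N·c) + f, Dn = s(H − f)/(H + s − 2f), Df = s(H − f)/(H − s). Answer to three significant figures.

Write h = H − f = f²/(N·c). The thin-lens limits are Dn = s·h/(h + (s−f)) and Df = s·h/(h − (s−f)), so DoF = Df − Dn = 2·s·(s−f)·h / (h² − (s−f)²).
That is a quadratic in h: DoF·h² − 2·s·(s−f)·h − DoF·(s−f)² = 0 ⇒ h = (s−f)·(s + √(s² + DoF²)) / DoF = 382 × (390 + √(390² + 185²)) / 185 = 382 × (390 + 431.654) / 185 ≈ 1696.6 mm.
Then N = f²/(c·h) = 8² / (0.006 × 1696.6) = 64 / 10.180 ≈ 6.29.

f/6.29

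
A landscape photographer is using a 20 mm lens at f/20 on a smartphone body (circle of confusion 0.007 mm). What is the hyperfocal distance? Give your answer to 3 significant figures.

2.88 m

Hyperfocal distance H = f²/(N·c) + f = 20²/(20 × 0.007) + 20 = 400/0.14 + 20 ≈ 2877.1 mm ≈ 2.88 m.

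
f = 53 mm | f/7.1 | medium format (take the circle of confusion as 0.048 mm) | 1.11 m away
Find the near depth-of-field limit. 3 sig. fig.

0.984 m

Hyperfocal distance H = f²/(N·c) + f = 53²/(7.1 × 0.048) + 53 = 2809/0.3408 + 53 ≈ 8295.4 mm ≈ 8.295 m.
Near limit Dn = s·(H − f)/(H + s − 2f) = 1110 × (8295.4 − 53) / (8295.4 + 1110 − 2 × 53) = 1110 × 8242.4 / 9299.4 ≈ 983.83 mm ≈ 0.984 m.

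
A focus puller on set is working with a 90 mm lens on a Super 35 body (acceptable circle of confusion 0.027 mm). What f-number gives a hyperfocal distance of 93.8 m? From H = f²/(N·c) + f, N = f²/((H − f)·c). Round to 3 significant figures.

f/3.20

Rearrange H = f²/(N·c) + f for N: N = f² / ((H − f)·c).
N = 90² / ((93800 − 90) × 0.027) = 8100 / 2530 ≈ 3.20.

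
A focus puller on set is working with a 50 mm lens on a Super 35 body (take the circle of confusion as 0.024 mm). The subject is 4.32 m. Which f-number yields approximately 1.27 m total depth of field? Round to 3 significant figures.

Write h = H − f = f²/(N·c). The thin-lens limits are Dn = s·h/(h + (s−f)) and Df = s·h/(h − (s−f)), so DoF = Df − Dn = 2·s·(s−f)·h / (h² − (s−f)²).
That is a quadratic in h: DoF·h² − 2·s·(s−f)·h − DoF·(s−f)² = 0 ⇒ h = (s−f)·(s + √(s² + DoF²)) / DoF = 4270 × (4320 + √(4320² + 1270²)) / 1270 = 4270 × (4320 + 4502.81) / 1270 ≈ 29664 mm.
Then N = f²/(c·h) = 50² / (0.024 × 29664) = 2500 / 711.94 ≈ 3.51.

f/3.51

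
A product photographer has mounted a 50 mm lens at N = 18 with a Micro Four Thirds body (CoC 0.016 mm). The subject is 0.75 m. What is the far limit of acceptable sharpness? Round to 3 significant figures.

Hyperfocal distance H = f²/(N·c) + f = 50²/(18 × 0.016) + 50 = 2500/0.288 + 50 ≈ 8730.6 mm ≈ 8.731 m.
Far limit Df = s·(H − f)/(H − s) = 750 × (8730.6 − 50) / (8730.6 − 750) = 750 × 8680.6 / 7980.6 ≈ 815.78 mm ≈ 0.816 m.

0.816 m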